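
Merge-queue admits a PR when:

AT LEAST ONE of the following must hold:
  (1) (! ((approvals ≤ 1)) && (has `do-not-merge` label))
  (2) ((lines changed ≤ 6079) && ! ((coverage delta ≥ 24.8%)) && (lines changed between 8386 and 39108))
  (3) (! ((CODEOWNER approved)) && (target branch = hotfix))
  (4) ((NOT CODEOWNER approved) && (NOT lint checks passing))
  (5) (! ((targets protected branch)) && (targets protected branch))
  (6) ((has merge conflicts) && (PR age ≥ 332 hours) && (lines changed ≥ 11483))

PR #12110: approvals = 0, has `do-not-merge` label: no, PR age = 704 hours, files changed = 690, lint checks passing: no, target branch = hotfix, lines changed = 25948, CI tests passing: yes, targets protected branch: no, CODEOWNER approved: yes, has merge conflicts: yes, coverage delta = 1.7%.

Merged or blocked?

Merged

Atomic conditions:
  approvals ≤ 1: 0 ≤ 1 is true
  has `do-not-merge` label: no → false
  lines changed ≤ 6079: 25948 ≤ 6079 is false
  coverage delta ≥ 24.8%: 1.7 ≥ 24.8 is false
  lines changed between 8386 and 39108: 25948 in [8386, 39108] is true
  CODEOWNER approved: yes → true
  target branch = hotfix: hotfix == hotfix is true
  NOT CODEOWNER approved: yes → false
  NOT lint checks passing: no → true
  targets protected branch: no → false
  has merge conflicts: yes → true
  PR age ≥ 332 hours: 704 ≥ 332 is true
  lines changed ≥ 11483: 25948 ≥ 11483 is true
Combine:
[1.1] NOT true = false
[1] false AND false = false
[2.2] NOT false = true
[2] false AND true AND true = false
[3.1] NOT true = false
[3] false AND true = false
[4] false AND true = false
[5.1] NOT false = true
[5] true AND false = false
[6] true AND true AND true = true
[root] false OR false OR false OR false OR false OR true = true
Overall: true → merged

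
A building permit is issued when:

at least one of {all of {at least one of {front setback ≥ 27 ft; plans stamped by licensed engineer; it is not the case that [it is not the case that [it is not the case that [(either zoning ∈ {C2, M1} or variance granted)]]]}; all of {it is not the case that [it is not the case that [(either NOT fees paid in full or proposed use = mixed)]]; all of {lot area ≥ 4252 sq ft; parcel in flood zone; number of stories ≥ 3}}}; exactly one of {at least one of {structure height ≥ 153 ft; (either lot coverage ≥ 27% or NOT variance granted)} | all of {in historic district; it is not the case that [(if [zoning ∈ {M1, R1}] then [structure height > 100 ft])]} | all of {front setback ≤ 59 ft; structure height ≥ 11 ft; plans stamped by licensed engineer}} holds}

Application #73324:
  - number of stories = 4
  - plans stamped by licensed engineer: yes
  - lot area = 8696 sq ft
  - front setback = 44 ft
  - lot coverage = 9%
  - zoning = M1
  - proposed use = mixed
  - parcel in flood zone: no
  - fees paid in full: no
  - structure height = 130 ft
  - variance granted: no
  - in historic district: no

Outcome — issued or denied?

Denied

Atomic conditions:
  front setback ≥ 27 ft: 44 ≥ 27 is true
  plans stamped by licensed engineer: yes → true
  zoning ∈ {C2, M1}: M1 is in the set → true
  variance granted: no → false
  NOT fees paid in full: no → true
  proposed use = mixed: mixed == mixed is true
  lot area ≥ 4252 sq ft: 8696 ≥ 4252 is true
  parcel in flood zone: no → false
  number of stories ≥ 3: 4 ≥ 3 is true
  structure height ≥ 153 ft: 130 ≥ 153 is false
  lot coverage ≥ 27%: 9 ≥ 27 is false
  NOT variance granted: no → true
  in historic district: no → false
  zoning ∈ {M1, R1}: M1 is in the set → true
  structure height > 100 ft: 130 > 100 is true
  front setback ≤ 59 ft: 44 ≤ 59 is true
  structure height ≥ 11 ft: 130 ≥ 11 is true
Combine:
[1.1.3.1.1.1] true OR false = true
[1.1.3.1.1] NOT true = false
[1.1.3.1] NOT false = true
[1.1.3] NOT true = false
[1.1] true OR true OR false = true
[1.2.1.1.1] true OR true = true
[1.2.1.1] NOT true = false
[1.2.1] NOT false = true
[1.2.2] true AND false AND true = false
[1.2] true AND false = false
[1] true AND false = false
[2.1.2] false OR true = true
[2.1] false OR true = true
[2.2.2.1] true → true = true
[2.2.2] NOT true = false
[2.2] false AND false = false
[2.3] true AND true AND true = true
[2] exactly-one(true, false, true) = false
[root] false OR false = false
Overall: false → denied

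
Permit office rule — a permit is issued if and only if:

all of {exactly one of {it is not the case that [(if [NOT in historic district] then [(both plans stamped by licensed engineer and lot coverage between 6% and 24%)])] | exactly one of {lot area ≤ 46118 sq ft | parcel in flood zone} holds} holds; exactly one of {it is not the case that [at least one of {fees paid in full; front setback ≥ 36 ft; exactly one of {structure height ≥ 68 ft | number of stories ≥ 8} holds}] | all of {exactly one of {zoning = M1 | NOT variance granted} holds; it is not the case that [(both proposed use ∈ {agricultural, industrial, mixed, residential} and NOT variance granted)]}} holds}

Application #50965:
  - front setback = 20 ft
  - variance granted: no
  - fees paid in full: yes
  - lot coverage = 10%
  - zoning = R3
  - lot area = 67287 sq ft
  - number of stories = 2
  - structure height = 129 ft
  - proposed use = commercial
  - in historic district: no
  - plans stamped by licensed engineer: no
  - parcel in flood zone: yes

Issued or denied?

Denied

Atomic conditions:
  NOT in historic district: no → true
  plans stamped by licensed engineer: no → false
  lot coverage between 6% and 24%: 10 in [6, 24] is true
  lot area ≤ 46118 sq ft: 67287 ≤ 46118 is false
  parcel in flood zone: yes → true
  fees paid in full: yes → true
  front setback ≥ 36 ft: 20 ≥ 36 is false
  structure height ≥ 68 ft: 129 ≥ 68 is true
  number of stories ≥ 8: 2 ≥ 8 is false
  zoning = M1: R3 == M1 is false
  NOT variance granted: no → true
  proposed use ∈ {agricultural, industrial, mixed, residential}: commercial is not in the set → false
Combine:
[1.1.1.2] false AND true = false
[1.1.1] true → false = false
[1.1] NOT false = true
[1.2] exactly-one(false, true) = true
[1] exactly-one(true, true) = false
[2.1.1.3] exactly-one(true, false) = true
[2.1.1] true OR false OR true = true
[2.1] NOT true = false
[2.2.1] exactly-one(false, true) = true
[2.2.2.1] false AND true = false
[2.2.2] NOT false = true
[2.2] true AND true = true
[2] exactly-one(false, true) = true
[root] false AND true = false
Overall: false → denied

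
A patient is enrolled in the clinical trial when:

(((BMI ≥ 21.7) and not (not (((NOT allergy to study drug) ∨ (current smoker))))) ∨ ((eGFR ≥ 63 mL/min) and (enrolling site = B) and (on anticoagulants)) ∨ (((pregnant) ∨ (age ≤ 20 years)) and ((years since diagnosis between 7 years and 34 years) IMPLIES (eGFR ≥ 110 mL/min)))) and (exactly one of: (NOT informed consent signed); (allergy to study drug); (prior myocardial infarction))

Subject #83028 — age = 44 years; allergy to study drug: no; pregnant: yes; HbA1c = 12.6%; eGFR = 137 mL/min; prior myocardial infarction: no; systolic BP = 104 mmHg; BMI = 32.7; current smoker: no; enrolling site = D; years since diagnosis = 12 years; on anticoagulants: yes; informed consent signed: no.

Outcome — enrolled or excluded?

Atomic conditions:
  BMI ≥ 21.7: 32.7 ≥ 21.7 is true
  NOT allergy to study drug: no → true
  current smoker: no → false
  eGFR ≥ 63 mL/min: 137 ≥ 63 is true
  enrolling site = B: D == B is false
  on anticoagulants: yes → true
  pregnant: yes → true
  age ≤ 20 years: 44 ≤ 20 is false
  years since diagnosis between 7 years and 34 years: 12 in [7, 34] is true
  eGFR ≥ 110 mL/min: 137 ≥ 110 is true
  NOT informed consent signed: no → true
  allergy to study drug: no → false
  prior myocardial infarction: no → false
Combine:
[1.1.2.1.1] true OR false = true
[1.1.2.1] NOT true = false
[1.1.2] NOT false = true
[1.1] true AND true = true
[1.2] true AND false AND true = false
[1.3.1] true OR false = true
[1.3.2] true → true = true
[1.3] true AND true = true
[1] true OR false OR true = true
[2] exactly-one(true, false, false) = true
[root] true AND true = true
Overall: true → enrolled

Enrolled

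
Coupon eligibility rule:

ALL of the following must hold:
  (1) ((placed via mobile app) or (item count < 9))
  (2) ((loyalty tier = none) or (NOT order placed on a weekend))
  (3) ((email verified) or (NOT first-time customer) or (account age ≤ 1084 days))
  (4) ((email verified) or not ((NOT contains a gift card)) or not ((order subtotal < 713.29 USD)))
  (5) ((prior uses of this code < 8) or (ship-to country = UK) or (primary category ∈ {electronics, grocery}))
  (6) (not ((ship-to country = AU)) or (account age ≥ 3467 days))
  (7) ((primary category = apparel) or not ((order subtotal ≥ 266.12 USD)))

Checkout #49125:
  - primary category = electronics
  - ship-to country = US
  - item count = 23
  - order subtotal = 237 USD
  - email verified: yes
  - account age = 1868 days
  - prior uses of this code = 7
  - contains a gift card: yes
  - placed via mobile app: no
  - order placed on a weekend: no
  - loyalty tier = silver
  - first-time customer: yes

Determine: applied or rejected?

Rejected

Atomic conditions:
  placed via mobile app: no → false
  item count < 9: 23 < 9 is false
  loyalty tier = none: silver == none is false
  NOT order placed on a weekend: no → true
  email verified: yes → true
  NOT first-time customer: yes → false
  account age ≤ 1084 days: 1868 ≤ 1084 is false
  NOT contains a gift card: yes → false
  order subtotal < 713.29 USD: 237 < 713.29 is true
  prior uses of this code < 8: 7 < 8 is true
  ship-to country = UK: US == UK is false
  primary category ∈ {electronics, grocery}: electronics is in the set → true
  ship-to country = AU: US == AU is false
  account age ≥ 3467 days: 1868 ≥ 3467 is false
  primary category = apparel: electronics == apparel is false
  order subtotal ≥ 266.12 USD: 237 ≥ 266.12 is false
Combine:
[1] false OR false = false
[2] false OR true = true
[3] true OR false OR false = true
[4.2] NOT false = true
[4.3] NOT true = false
[4] true OR true OR false = true
[5] true OR false OR true = true
[6.1] NOT false = true
[6] true OR false = true
[7.2] NOT false = true
[7] false OR true = true
[root] false AND true AND true AND true AND true AND true AND true = false
Overall: false → rejected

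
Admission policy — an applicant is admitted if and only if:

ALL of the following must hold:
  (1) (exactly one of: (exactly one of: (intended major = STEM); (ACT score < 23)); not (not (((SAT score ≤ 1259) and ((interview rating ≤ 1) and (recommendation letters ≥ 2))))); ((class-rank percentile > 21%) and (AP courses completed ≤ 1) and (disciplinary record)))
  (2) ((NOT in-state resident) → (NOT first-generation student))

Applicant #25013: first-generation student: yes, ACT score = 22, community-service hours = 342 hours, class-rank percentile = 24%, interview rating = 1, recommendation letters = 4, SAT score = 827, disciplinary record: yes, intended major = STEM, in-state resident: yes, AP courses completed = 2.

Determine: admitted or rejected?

Admitted

Atomic conditions:
  intended major = STEM: STEM == STEM is true
  ACT score < 23: 22 < 23 is true
  SAT score ≤ 1259: 827 ≤ 1259 is true
  interview rating ≤ 1: 1 ≤ 1 is true
  recommendation letters ≥ 2: 4 ≥ 2 is true
  class-rank percentile > 21%: 24 > 21 is true
  AP courses completed ≤ 1: 2 ≤ 1 is false
  disciplinary record: yes → true
  NOT in-state resident: yes → false
  NOT first-generation student: yes → false
Combine:
[1.1] exactly-one(true, true) = false
[1.2.1.1.2] true AND true = true
[1.2.1.1] true AND true = true
[1.2.1] NOT true = false
[1.2] NOT false = true
[1.3] true AND false AND true = false
[1] exactly-one(false, true, false) = true
[2] false → false (antecedent false ⇒ implication holds) = true
[root] true AND true = true
Overall: true → admitted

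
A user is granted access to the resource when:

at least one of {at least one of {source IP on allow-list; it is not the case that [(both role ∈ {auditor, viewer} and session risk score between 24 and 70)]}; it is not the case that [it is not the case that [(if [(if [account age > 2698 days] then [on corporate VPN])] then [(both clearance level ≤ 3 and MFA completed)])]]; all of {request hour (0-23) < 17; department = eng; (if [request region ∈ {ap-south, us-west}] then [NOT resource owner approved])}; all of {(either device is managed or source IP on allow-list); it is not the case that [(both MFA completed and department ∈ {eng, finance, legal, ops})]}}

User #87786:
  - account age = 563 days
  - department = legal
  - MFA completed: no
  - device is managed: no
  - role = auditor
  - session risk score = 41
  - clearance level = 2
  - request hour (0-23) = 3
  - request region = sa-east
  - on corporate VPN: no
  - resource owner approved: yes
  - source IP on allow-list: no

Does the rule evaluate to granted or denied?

Atomic conditions:
  source IP on allow-list: no → false
  role ∈ {auditor, viewer}: auditor is in the set → true
  session risk score between 24 and 70: 41 in [24, 70] is true
  account age > 2698 days: 563 > 2698 is false
  on corporate VPN: no → false
  clearance level ≤ 3: 2 ≤ 3 is true
  MFA completed: no → false
  request hour (0-23) < 17: 3 < 17 is true
  department = eng: legal == eng is false
  request region ∈ {ap-south, us-west}: sa-east is not in the set → false
  NOT resource owner approved: yes → false
  device is managed: no → false
  department ∈ {eng, finance, legal, ops}: legal is in the set → true
Combine:
[1.2.1] true AND true = true
[1.2] NOT true = false
[1] false OR false = false
[2.1.1.1] false → false (antecedent false ⇒ implication holds) = true
[2.1.1.2] true AND false = false
[2.1.1] true → false = false
[2.1] NOT false = true
[2] NOT true = false
[3.3] false → false (antecedent false ⇒ implication holds) = true
[3] true AND false AND true = false
[4.1] false OR false = false
[4.2.1] false AND true = false
[4.2] NOT false = true
[4] false AND true = false
[root] false OR false OR false OR false = false
Overall: false → denied

Denied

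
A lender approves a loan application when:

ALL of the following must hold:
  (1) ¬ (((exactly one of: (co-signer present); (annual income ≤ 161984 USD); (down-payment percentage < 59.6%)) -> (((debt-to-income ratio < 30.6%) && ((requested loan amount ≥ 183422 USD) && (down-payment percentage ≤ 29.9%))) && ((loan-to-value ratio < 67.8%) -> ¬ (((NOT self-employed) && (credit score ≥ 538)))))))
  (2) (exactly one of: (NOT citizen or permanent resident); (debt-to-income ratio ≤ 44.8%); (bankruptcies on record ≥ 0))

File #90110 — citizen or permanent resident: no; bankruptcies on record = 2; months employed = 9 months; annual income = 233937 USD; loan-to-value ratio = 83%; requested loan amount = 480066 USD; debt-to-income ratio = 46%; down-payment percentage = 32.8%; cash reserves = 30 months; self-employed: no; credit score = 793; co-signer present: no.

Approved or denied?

Denied

Atomic conditions:
  co-signer present: no → false
  annual income ≤ 161984 USD: 233937 ≤ 161984 is false
  down-payment percentage < 59.6%: 32.8 < 59.6 is true
  debt-to-income ratio < 30.6%: 46 < 30.6 is false
  requested loan amount ≥ 183422 USD: 480066 ≥ 183422 is true
  down-payment percentage ≤ 29.9%: 32.8 ≤ 29.9 is false
  loan-to-value ratio < 67.8%: 83 < 67.8 is false
  NOT self-employed: no → true
  credit score ≥ 538: 793 ≥ 538 is true
  NOT citizen or permanent resident: no → true
  debt-to-income ratio ≤ 44.8%: 46 ≤ 44.8 is false
  bankruptcies on record ≥ 0: 2 ≥ 0 is true
Combine:
[1.1.1] exactly-one(false, false, true) = true
[1.1.2.1.2] true AND false = false
[1.1.2.1] false AND false = false
[1.1.2.2.2.1] true AND true = true
[1.1.2.2.2] NOT true = false
[1.1.2.2] false → false (antecedent false ⇒ implication holds) = true
[1.1.2] false AND true = false
[1.1] true → false = false
[1] NOT false = true
[2] exactly-one(true, false, true) = false
[root] true AND false = false
Overall: false → denied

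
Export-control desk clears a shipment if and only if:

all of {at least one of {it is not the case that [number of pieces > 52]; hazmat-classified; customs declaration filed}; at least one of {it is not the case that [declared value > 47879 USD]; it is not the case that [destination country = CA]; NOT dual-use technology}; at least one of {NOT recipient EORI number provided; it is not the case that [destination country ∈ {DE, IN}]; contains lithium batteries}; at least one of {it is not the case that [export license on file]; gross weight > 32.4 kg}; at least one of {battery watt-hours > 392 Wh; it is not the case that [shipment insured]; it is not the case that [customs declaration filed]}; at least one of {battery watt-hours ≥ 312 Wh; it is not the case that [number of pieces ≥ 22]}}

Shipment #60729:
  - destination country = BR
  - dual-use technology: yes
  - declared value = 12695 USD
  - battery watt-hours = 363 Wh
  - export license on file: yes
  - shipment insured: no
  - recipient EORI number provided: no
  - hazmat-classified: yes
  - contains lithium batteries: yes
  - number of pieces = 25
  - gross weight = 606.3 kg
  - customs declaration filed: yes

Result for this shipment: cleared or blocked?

Atomic conditions:
  number of pieces > 52: 25 > 52 is false
  hazmat-classified: yes → true
  customs declaration filed: yes → true
  declared value > 47879 USD: 12695 > 47879 is false
  destination country = CA: BR == CA is false
  NOT dual-use technology: yes → false
  NOT recipient EORI number provided: no → true
  destination country ∈ {DE, IN}: BR is not in the set → false
  contains lithium batteries: yes → true
  export license on file: yes → true
  gross weight > 32.4 kg: 606.3 > 32.4 is true
  battery watt-hours > 392 Wh: 363 > 392 is false
  shipment insured: no → false
  battery watt-hours ≥ 312 Wh: 363 ≥ 312 is true
  number of pieces ≥ 22: 25 ≥ 22 is true
Combine:
[1.1] NOT false = true
[1] true OR true OR true = true
[2.1] NOT false = true
[2.2] NOT false = true
[2] true OR true OR false = true
[3.2] NOT false = true
[3] true OR true OR true = true
[4.1] NOT true = false
[4] false OR true = true
[5.2] NOT false = true
[5.3] NOT true = false
[5] false OR true OR false = true
[6.2] NOT true = false
[6] true OR false = true
[root] true AND true AND true AND true AND true AND true = true
Overall: true → cleared

Cleared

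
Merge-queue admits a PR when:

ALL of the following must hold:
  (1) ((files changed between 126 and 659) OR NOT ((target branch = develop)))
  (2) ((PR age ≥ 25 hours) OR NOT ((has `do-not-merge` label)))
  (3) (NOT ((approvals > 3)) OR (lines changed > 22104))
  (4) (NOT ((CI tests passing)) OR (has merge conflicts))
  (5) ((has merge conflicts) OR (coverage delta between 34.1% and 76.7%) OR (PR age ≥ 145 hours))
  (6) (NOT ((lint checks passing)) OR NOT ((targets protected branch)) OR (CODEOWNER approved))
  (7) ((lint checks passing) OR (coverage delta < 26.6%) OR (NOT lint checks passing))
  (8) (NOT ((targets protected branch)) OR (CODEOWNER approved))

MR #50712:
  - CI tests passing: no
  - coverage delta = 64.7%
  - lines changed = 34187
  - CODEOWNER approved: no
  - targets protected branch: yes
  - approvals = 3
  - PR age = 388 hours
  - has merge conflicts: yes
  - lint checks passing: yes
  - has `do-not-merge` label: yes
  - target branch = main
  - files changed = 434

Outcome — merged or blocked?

Blocked

Atomic conditions:
  files changed between 126 and 659: 434 in [126, 659] is true
  target branch = develop: main == develop is false
  PR age ≥ 25 hours: 388 ≥ 25 is true
  has `do-not-merge` label: yes → true
  approvals > 3: 3 > 3 is false
  lines changed > 22104: 34187 > 22104 is true
  CI tests passing: no → false
  has merge conflicts: yes → true
  coverage delta between 34.1% and 76.7%: 64.7 in [34.1, 76.7] is true
  PR age ≥ 145 hours: 388 ≥ 145 is true
  lint checks passing: yes → true
  targets protected branch: yes → true
  CODEOWNER approved: no → false
  coverage delta < 26.6%: 64.7 < 26.6 is false
  NOT lint checks passing: yes → false
Combine:
[1.2] NOT false = true
[1] true OR true = true
[2.2] NOT true = false
[2] true OR false = true
[3.1] NOT false = true
[3] true OR true = true
[4.1] NOT false = true
[4] true OR true = true
[5] true OR true OR true = true
[6.1] NOT true = false
[6.2] NOT true = false
[6] false OR false OR false = false
[7] true OR false OR false = true
[8.1] NOT true = false
[8] false OR false = false
[root] true AND true AND true AND true AND true AND false AND true AND false = false
Overall: false → blocked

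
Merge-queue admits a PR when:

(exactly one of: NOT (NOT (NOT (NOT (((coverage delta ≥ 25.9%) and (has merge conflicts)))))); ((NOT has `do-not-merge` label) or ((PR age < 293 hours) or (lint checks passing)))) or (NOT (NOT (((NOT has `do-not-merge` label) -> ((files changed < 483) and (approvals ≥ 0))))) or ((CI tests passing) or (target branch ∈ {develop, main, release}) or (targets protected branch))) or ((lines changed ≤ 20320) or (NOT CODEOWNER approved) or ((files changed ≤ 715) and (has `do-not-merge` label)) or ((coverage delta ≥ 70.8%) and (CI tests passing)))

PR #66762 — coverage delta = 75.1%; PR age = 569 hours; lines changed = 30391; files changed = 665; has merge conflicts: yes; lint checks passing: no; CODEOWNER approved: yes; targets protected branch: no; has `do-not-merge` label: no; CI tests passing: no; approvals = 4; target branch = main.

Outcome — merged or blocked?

Atomic conditions:
  coverage delta ≥ 25.9%: 75.1 ≥ 25.9 is true
  has merge conflicts: yes → true
  NOT has `do-not-merge` label: no → true
  PR age < 293 hours: 569 < 293 is false
  lint checks passing: no → false
  files changed < 483: 665 < 483 is false
  approvals ≥ 0: 4 ≥ 0 is true
  CI tests passing: no → false
  target branch ∈ {develop, main, release}: main is in the set → true
  targets protected branch: no → false
  lines changed ≤ 20320: 30391 ≤ 20320 is false
  NOT CODEOWNER approved: yes → false
  files changed ≤ 715: 665 ≤ 715 is true
  has `do-not-merge` label: no → false
  coverage delta ≥ 70.8%: 75.1 ≥ 70.8 is true
Combine:
[1.1.1.1.1.1] true AND true = true
[1.1.1.1.1] NOT true = false
[1.1.1.1] NOT false = true
[1.1.1] NOT true = false
[1.1] NOT false = true
[1.2.2] false OR false = false
[1.2] true OR false = true
[1] exactly-one(true, true) = false
[2.1.1.1.2] false AND true = false
[2.1.1.1] true → false = false
[2.1.1] NOT false = true
[2.1] NOT true = false
[2.2] false OR true OR false = true
[2] false OR true = true
[3.3] true AND false = false
[3.4] true AND false = false
[3] false OR false OR false OR false = false
[root] false OR true OR false = true
Overall: true → merged

Merged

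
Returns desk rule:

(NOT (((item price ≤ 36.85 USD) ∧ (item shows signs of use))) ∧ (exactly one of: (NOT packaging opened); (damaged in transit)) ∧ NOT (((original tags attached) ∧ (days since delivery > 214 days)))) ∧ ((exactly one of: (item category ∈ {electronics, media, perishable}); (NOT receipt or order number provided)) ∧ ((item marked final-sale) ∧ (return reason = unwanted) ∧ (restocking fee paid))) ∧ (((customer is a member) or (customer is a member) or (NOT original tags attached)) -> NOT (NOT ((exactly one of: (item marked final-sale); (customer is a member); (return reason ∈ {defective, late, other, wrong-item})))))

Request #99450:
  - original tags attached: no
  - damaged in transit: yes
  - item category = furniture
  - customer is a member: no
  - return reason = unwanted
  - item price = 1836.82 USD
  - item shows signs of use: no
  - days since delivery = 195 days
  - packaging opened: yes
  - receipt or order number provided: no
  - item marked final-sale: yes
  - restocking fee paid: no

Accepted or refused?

Atomic conditions:
  item price ≤ 36.85 USD: 1836.82 ≤ 36.85 is false
  item shows signs of use: no → false
  NOT packaging opened: yes → false
  damaged in transit: yes → true
  original tags attached: no → false
  days since delivery > 214 days: 195 > 214 is false
  item category ∈ {electronics, media, perishable}: furniture is not in the set → false
  NOT receipt or order number provided: no → true
  item marked final-sale: yes → true
  return reason = unwanted: unwanted == unwanted is true
  restocking fee paid: no → false
  customer is a member: no → false
  NOT original tags attached: no → true
  return reason ∈ {defective, late, other, wrong-item}: unwanted is not in the set → false
Combine:
[1.1.1] false AND false = false
[1.1] NOT false = true
[1.2] exactly-one(false, true) = true
[1.3.1] false AND false = false
[1.3] NOT false = true
[1] true AND true AND true = true
[2.1] exactly-one(false, true) = true
[2.2] true AND true AND false = false
[2] true AND false = false
[3.1] false OR false OR true = true
[3.2.1.1] exactly-one(true, false, false) = true
[3.2.1] NOT true = false
[3.2] NOT false = true
[3] true → true = true
[root] true AND false AND true = false
Overall: false → refused

Refused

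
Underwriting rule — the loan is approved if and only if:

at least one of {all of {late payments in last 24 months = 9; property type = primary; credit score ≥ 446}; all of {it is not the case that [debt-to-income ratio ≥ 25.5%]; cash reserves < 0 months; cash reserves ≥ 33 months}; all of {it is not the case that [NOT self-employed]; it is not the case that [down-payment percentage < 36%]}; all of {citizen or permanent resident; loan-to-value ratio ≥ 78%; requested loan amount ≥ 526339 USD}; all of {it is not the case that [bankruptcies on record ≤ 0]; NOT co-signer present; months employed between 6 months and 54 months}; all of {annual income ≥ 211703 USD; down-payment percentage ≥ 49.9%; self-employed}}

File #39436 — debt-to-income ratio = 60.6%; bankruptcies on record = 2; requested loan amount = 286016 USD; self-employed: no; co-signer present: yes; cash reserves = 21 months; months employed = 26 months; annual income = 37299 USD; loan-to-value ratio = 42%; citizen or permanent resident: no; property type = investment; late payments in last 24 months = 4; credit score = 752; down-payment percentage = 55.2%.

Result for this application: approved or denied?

Atomic conditions:
  late payments in last 24 months = 9: 4 == 9 is false
  property type = primary: investment == primary is false
  credit score ≥ 446: 752 ≥ 446 is true
  debt-to-income ratio ≥ 25.5%: 60.6 ≥ 25.5 is true
  cash reserves < 0 months: 21 < 0 is false
  cash reserves ≥ 33 months: 21 ≥ 33 is false
  NOT self-employed: no → true
  down-payment percentage < 36%: 55.2 < 36 is false
  citizen or permanent resident: no → false
  loan-to-value ratio ≥ 78%: 42 ≥ 78 is false
  requested loan amount ≥ 526339 USD: 286016 ≥ 526339 is false
  bankruptcies on record ≤ 0: 2 ≤ 0 is false
  NOT co-signer present: yes → false
  months employed between 6 months and 54 months: 26 in [6, 54] is true
  annual income ≥ 211703 USD: 37299 ≥ 211703 is false
  down-payment percentage ≥ 49.9%: 55.2 ≥ 49.9 is true
  self-employed: no → false
Combine:
[1] false AND false AND true = false
[2.1] NOT true = false
[2] false AND false AND false = false
[3.1] NOT true = false
[3.2] NOT false = true
[3] false AND true = false
[4] false AND false AND false = false
[5.1] NOT false = true
[5] true AND false AND true = false
[6] false AND true AND false = false
[root] false OR false OR false OR false OR false OR false = false
Overall: false → denied

Denied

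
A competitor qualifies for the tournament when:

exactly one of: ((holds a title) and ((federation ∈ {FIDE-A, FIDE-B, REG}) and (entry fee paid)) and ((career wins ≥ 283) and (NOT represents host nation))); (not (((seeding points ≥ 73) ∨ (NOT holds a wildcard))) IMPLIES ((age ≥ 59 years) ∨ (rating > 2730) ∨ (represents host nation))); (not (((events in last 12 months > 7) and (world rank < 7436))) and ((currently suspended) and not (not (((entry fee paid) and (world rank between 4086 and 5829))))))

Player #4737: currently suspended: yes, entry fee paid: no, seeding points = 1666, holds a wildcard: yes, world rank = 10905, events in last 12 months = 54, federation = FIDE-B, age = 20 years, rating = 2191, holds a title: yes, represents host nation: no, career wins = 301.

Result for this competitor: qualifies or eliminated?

Qualifies

Atomic conditions:
  holds a title: yes → true
  federation ∈ {FIDE-A, FIDE-B, REG}: FIDE-B is in the set → true
  entry fee paid: no → false
  career wins ≥ 283: 301 ≥ 283 is true
  NOT represents host nation: no → true
  seeding points ≥ 73: 1666 ≥ 73 is true
  NOT holds a wildcard: yes → false
  age ≥ 59 years: 20 ≥ 59 is false
  rating > 2730: 2191 > 2730 is false
  represents host nation: no → false
  events in last 12 months > 7: 54 > 7 is true
  world rank < 7436: 10905 < 7436 is false
  currently suspended: yes → true
  world rank between 4086 and 5829: 10905 in [4086, 5829] is false
Combine:
[1.2] true AND false = false
[1.3] true AND true = true
[1] true AND false AND true = false
[2.1.1] true OR false = true
[2.1] NOT true = false
[2.2] false OR false OR false = false
[2] false → false (antecedent false ⇒ implication holds) = true
[3.1.1] true AND false = false
[3.1] NOT false = true
[3.2.2.1.1] false AND false = false
[3.2.2.1] NOT false = true
[3.2.2] NOT true = false
[3.2] true AND false = false
[3] true AND false = false
[root] exactly-one(false, true, false) = true
Overall: true → qualifies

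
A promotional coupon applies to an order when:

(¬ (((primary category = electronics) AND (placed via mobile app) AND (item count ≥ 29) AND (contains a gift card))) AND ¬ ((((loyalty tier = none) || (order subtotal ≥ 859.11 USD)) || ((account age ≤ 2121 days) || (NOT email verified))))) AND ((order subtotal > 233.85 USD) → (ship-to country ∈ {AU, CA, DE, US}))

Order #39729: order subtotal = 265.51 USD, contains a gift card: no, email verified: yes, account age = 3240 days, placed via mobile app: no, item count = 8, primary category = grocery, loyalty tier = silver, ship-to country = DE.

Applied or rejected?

Applied

Atomic conditions:
  primary category = electronics: grocery == electronics is false
  placed via mobile app: no → false
  item count ≥ 29: 8 ≥ 29 is false
  contains a gift card: no → false
  loyalty tier = none: silver == none is false
  order subtotal ≥ 859.11 USD: 265.51 ≥ 859.11 is false
  account age ≤ 2121 days: 3240 ≤ 2121 is false
  NOT email verified: yes → false
  order subtotal > 233.85 USD: 265.51 > 233.85 is true
  ship-to country ∈ {AU, CA, DE, US}: DE is in the set → true
Combine:
[1.1.1] false AND false AND false AND false = false
[1.1] NOT false = true
[1.2.1.1] false OR false = false
[1.2.1.2] false OR false = false
[1.2.1] false OR false = false
[1.2] NOT false = true
[1] true AND true = true
[2] true → true = true
[root] true AND true = true
Overall: true → applied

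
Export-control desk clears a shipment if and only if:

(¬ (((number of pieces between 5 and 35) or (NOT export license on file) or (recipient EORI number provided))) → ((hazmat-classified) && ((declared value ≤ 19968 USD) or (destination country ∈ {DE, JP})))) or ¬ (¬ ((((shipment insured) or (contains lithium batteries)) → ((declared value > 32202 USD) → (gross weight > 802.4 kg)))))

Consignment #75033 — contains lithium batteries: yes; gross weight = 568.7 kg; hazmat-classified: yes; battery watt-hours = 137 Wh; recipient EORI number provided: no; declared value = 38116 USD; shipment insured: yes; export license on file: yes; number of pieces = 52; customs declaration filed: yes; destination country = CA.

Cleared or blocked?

Atomic conditions:
  number of pieces between 5 and 35: 52 in [5, 35] is false
  NOT export license on file: yes → false
  recipient EORI number provided: no → false
  hazmat-classified: yes → true
  declared value ≤ 19968 USD: 38116 ≤ 19968 is false
  destination country ∈ {DE, JP}: CA is not in the set → false
  shipment insured: yes → true
  contains lithium batteries: yes → true
  declared value > 32202 USD: 38116 > 32202 is true
  gross weight > 802.4 kg: 568.7 > 802.4 is false
Combine:
[1.1.1] false OR false OR false = false
[1.1] NOT false = true
[1.2.2] false OR false = false
[1.2] true AND false = false
[1] true → false = false
[2.1.1.1] true OR true = true
[2.1.1.2] true → false = false
[2.1.1] true → false = false
[2.1] NOT false = true
[2] NOT true = false
[root] false OR false = false
Overall: false → blocked

Blocked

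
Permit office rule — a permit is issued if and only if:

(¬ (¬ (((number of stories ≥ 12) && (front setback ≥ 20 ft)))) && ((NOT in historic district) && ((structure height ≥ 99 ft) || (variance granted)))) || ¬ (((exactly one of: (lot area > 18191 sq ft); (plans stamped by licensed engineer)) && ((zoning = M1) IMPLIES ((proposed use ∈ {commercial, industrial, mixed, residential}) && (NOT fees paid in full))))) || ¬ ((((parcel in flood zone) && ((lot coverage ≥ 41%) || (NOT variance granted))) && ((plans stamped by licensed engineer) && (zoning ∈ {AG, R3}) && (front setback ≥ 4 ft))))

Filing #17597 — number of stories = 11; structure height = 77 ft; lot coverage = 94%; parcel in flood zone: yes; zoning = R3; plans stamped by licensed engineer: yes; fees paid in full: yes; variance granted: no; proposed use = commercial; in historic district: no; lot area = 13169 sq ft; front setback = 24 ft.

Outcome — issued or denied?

Denied

Atomic conditions:
  number of stories ≥ 12: 11 ≥ 12 is false
  front setback ≥ 20 ft: 24 ≥ 20 is true
  NOT in historic district: no → true
  structure height ≥ 99 ft: 77 ≥ 99 is false
  variance granted: no → false
  lot area > 18191 sq ft: 13169 > 18191 is false
  plans stamped by licensed engineer: yes → true
  zoning = M1: R3 == M1 is false
  proposed use ∈ {commercial, industrial, mixed, residential}: commercial is in the set → true
  NOT fees paid in full: yes → false
  parcel in flood zone: yes → true
  lot coverage ≥ 41%: 94 ≥ 41 is true
  NOT variance granted: no → true
  zoning ∈ {AG, R3}: R3 is in the set → true
  front setback ≥ 4 ft: 24 ≥ 4 is true
Combine:
[1.1.1.1] false AND true = false
[1.1.1] NOT false = true
[1.1] NOT true = false
[1.2.2] false OR false = false
[1.2] true AND false = false
[1] false AND false = false
[2.1.1] exactly-one(false, true) = true
[2.1.2.2] true AND false = false
[2.1.2] false → false (antecedent false ⇒ implication holds) = true
[2.1] true AND true = true
[2] NOT true = false
[3.1.1.2] true OR true = true
[3.1.1] true AND true = true
[3.1.2] true AND true AND true = true
[3.1] true AND true = true
[3] NOT true = false
[root] false OR false OR false = false
Overall: false → denied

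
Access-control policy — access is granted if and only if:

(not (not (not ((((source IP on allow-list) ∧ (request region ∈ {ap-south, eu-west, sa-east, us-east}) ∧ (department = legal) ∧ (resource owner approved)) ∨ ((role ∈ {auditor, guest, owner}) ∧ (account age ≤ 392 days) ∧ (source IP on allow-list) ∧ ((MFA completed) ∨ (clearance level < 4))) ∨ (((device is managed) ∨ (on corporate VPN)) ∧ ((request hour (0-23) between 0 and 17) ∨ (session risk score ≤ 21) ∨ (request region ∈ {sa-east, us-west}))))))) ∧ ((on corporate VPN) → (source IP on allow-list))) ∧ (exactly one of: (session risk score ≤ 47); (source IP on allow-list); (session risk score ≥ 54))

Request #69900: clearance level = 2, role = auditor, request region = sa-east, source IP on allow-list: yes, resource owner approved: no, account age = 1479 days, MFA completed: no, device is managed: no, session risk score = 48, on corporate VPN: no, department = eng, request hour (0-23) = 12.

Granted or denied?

Atomic conditions:
  source IP on allow-list: yes → true
  request region ∈ {ap-south, eu-west, sa-east, us-east}: sa-east is in the set → true
  department = legal: eng == legal is false
  resource owner approved: no → false
  role ∈ {auditor, guest, owner}: auditor is in the set → true
  account age ≤ 392 days: 1479 ≤ 392 is false
  MFA completed: no → false
  clearance level < 4: 2 < 4 is true
  device is managed: no → false
  on corporate VPN: no → false
  request hour (0-23) between 0 and 17: 12 in [0, 17] is true
  session risk score ≤ 21: 48 ≤ 21 is false
  request region ∈ {sa-east, us-west}: sa-east is in the set → true
  session risk score ≤ 47: 48 ≤ 47 is false
  session risk score ≥ 54: 48 ≥ 54 is false
Combine:
[1.1.1.1.1.1] true AND true AND false AND false = false
[1.1.1.1.1.2.4] false OR true = true
[1.1.1.1.1.2] true AND false AND true AND true = false
[1.1.1.1.1.3.1] false OR false = false
[1.1.1.1.1.3.2] true OR false OR true = true
[1.1.1.1.1.3] false AND true = false
[1.1.1.1.1] false OR false OR false = false
[1.1.1.1] NOT false = true
[1.1.1] NOT true = false
[1.1] NOT false = true
[1.2] false → true (antecedent false ⇒ implication holds) = true
[1] true AND true = true
[2] exactly-one(false, true, false) = true
[root] true AND true = true
Overall: true → granted

Granted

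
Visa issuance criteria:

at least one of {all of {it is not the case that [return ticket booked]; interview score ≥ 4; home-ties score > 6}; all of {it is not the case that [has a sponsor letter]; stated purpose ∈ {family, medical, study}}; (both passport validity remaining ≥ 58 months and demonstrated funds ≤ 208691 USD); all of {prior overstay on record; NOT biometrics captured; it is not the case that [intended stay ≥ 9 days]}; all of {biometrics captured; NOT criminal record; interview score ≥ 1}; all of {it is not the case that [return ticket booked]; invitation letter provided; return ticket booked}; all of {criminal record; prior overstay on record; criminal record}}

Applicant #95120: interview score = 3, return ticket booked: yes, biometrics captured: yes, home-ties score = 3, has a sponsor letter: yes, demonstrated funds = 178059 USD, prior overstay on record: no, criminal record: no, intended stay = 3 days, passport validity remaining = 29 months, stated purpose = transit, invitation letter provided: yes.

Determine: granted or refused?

Granted

Atomic conditions:
  return ticket booked: yes → true
  interview score ≥ 4: 3 ≥ 4 is false
  home-ties score > 6: 3 > 6 is false
  has a sponsor letter: yes → true
  stated purpose ∈ {family, medical, study}: transit is not in the set → false
  passport validity remaining ≥ 58 months: 29 ≥ 58 is false
  demonstrated funds ≤ 208691 USD: 178059 ≤ 208691 is true
  prior overstay on record: no → false
  NOT biometrics captured: yes → false
  intended stay ≥ 9 days: 3 ≥ 9 is false
  biometrics captured: yes → true
  NOT criminal record: no → true
  interview score ≥ 1: 3 ≥ 1 is true
  invitation letter provided: yes → true
  criminal record: no → false
Combine:
[1.1] NOT true = false
[1] false AND false AND false = false
[2.1] NOT true = false
[2] false AND false = false
[3] false AND true = false
[4.3] NOT false = true
[4] false AND false AND true = false
[5] true AND true AND true = true
[6.1] NOT true = false
[6] false AND true AND true = false
[7] false AND false AND false = false
[root] false OR false OR false OR false OR true OR false OR false = true
Overall: true → granted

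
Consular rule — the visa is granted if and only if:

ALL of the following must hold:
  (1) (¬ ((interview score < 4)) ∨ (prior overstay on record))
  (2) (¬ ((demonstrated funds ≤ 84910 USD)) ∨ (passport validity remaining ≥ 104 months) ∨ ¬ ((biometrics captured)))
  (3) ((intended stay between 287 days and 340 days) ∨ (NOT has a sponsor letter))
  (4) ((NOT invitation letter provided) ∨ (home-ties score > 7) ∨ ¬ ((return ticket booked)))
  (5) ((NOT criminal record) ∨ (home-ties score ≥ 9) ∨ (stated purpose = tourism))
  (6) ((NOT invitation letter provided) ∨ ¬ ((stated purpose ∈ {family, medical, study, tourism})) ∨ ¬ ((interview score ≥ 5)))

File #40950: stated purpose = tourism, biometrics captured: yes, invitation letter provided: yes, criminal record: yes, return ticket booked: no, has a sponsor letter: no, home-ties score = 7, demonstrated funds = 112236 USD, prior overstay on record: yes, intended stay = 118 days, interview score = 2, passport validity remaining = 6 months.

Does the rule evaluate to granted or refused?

Granted

Atomic conditions:
  interview score < 4: 2 < 4 is true
  prior overstay on record: yes → true
  demonstrated funds ≤ 84910 USD: 112236 ≤ 84910 is false
  passport validity remaining ≥ 104 months: 6 ≥ 104 is false
  biometrics captured: yes → true
  intended stay between 287 days and 340 days: 118 in [287, 340] is false
  NOT has a sponsor letter: no → true
  NOT invitation letter provided: yes → false
  home-ties score > 7: 7 > 7 is false
  return ticket booked: no → false
  NOT criminal record: yes → false
  home-ties score ≥ 9: 7 ≥ 9 is false
  stated purpose = tourism: tourism == tourism is true
  stated purpose ∈ {family, medical, study, tourism}: tourism is in the set → true
  interview score ≥ 5: 2 ≥ 5 is false
Combine:
[1.1] NOT true = false
[1] false OR true = true
[2.1] NOT false = true
[2.3] NOT true = false
[2] true OR false OR false = true
[3] false OR true = true
[4.3] NOT false = true
[4] false OR false OR true = true
[5] false OR false OR true = true
[6.2] NOT true = false
[6.3] NOT false = true
[6] false OR false OR true = true
[root] true AND true AND true AND true AND true AND true = true
Overall: true → granted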